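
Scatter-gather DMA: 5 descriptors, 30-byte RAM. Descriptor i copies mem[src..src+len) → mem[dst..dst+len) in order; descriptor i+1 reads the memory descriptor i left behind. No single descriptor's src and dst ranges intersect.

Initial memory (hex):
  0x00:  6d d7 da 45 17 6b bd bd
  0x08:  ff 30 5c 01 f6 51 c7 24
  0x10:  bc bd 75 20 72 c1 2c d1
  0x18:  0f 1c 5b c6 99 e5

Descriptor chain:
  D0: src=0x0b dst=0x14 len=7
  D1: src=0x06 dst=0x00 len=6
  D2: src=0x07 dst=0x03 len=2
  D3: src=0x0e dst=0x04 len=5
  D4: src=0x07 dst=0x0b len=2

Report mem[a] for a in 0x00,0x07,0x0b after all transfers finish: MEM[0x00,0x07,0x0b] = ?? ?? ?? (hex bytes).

MEM[0x00,0x07,0x0b] = bd bd bd

[0] 0x0b->0x14 len=7 : 01 f6 51 c7 24 bc bd
[1] 0x06->0x00 len=6 : bd bd ff 30 5c 01
[2] 0x07->0x03 len=2 : bd ff
[3] 0x0e->0x04 len=5 : c7 24 bc bd 75
[4] 0x07->0x0b len=2 : bd 75
query mem[0x00]=0xbd, mem[0x07]=0xbd, mem[0x0b]=0xbd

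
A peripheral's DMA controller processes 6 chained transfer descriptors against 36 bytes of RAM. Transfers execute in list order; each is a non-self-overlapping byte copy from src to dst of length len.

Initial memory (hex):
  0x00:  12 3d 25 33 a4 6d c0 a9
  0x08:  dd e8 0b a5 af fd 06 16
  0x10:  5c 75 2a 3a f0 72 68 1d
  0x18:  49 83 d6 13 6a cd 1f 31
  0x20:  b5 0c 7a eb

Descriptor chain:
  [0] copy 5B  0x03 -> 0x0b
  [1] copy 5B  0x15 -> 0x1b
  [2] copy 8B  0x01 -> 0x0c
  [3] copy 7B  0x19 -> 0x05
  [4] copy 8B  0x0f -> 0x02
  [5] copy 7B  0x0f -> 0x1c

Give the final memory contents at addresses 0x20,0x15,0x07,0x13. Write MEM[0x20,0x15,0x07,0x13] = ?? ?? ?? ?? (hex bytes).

D0: mem[0x0b..0x0f] <- [33 a4 6d c0 a9]
D1: mem[0x1b..0x1f] <- [72 68 1d 49 83]
D2: mem[0x0c..0x13] <- [3d 25 33 a4 6d c0 a9 dd]
D3: mem[0x05..0x0b] <- [83 d6 72 68 1d 49 83]
D4: mem[0x02..0x09] <- [a4 6d c0 a9 dd f0 72 68]
D5: mem[0x1c..0x22] <- [a4 6d c0 a9 dd f0 72]
query mem[0x20]=0xdd, mem[0x15]=0x72, mem[0x07]=0xf0, mem[0x13]=0xdd

MEM[0x20,0x15,0x07,0x13] = dd 72 f0 dd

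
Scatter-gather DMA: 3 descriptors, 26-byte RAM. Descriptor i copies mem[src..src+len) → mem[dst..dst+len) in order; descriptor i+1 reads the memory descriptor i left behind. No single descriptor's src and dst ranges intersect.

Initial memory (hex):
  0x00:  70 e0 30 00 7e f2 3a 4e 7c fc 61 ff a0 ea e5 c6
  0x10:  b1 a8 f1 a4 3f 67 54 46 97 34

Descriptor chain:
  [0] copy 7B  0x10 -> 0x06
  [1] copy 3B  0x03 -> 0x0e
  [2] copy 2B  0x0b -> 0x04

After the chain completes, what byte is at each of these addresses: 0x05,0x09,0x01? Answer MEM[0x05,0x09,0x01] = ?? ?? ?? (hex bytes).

MEM[0x05,0x09,0x01] = 54 a4 e0

[0] 0x10->0x06 len=7 : b1 a8 f1 a4 3f 67 54
[1] 0x03->0x0e len=3 : 00 7e f2
[2] 0x0b->0x04 len=2 : 67 54
query mem[0x05]=0x54, mem[0x09]=0xa4, mem[0x01]=0xe0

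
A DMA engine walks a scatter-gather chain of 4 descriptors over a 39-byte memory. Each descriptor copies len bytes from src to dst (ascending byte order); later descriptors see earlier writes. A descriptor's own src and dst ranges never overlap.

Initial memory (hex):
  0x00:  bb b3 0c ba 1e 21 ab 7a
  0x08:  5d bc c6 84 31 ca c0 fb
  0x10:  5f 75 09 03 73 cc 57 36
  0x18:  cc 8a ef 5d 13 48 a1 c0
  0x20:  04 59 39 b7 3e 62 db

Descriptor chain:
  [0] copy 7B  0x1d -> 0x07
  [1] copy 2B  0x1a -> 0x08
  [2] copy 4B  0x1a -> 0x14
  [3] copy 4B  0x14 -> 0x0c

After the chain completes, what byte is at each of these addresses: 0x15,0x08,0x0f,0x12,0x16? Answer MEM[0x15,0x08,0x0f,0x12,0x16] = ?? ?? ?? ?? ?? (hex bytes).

MEM[0x15,0x08,0x0f,0x12,0x16] = 5d ef 48 09 13

#0 dst[0x07+7] := {0x48,0xa1,0xc0,0x04,0x59,0x39,0xb7}
#1 dst[0x08+2] := {0xef,0x5d}
#2 dst[0x14+4] := {0xef,0x5d,0x13,0x48}
#3 dst[0x0c+4] := {0xef,0x5d,0x13,0x48}
query mem[0x15]=0x5d, mem[0x08]=0xef, mem[0x0f]=0x48, mem[0x12]=0x09, mem[0x16]=0x13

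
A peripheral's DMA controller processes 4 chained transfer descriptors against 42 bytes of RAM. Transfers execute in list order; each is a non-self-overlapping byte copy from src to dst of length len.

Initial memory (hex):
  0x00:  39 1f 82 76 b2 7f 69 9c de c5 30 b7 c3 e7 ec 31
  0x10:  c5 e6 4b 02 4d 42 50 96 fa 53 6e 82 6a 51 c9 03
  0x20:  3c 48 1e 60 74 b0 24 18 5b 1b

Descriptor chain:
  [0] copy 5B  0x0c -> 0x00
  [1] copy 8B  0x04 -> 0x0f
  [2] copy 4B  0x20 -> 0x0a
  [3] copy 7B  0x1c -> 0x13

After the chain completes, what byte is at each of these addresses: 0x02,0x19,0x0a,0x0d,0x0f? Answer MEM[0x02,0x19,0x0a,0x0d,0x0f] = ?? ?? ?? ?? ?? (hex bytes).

MEM[0x02,0x19,0x0a,0x0d,0x0f] = ec 1e 3c 60 c5

#0 dst[0x00+5] := {0xc3,0xe7,0xec,0x31,0xc5}
#1 dst[0x0f+8] := {0xc5,0x7f,0x69,0x9c,0xde,0xc5,0x30,0xb7}
#2 dst[0x0a+4] := {0x3c,0x48,0x1e,0x60}
#3 dst[0x13+7] := {0x6a,0x51,0xc9,0x03,0x3c,0x48,0x1e}
query mem[0x02]=0xec, mem[0x19]=0x1e, mem[0x0a]=0x3c, mem[0x0d]=0x60, mem[0x0f]=0xc5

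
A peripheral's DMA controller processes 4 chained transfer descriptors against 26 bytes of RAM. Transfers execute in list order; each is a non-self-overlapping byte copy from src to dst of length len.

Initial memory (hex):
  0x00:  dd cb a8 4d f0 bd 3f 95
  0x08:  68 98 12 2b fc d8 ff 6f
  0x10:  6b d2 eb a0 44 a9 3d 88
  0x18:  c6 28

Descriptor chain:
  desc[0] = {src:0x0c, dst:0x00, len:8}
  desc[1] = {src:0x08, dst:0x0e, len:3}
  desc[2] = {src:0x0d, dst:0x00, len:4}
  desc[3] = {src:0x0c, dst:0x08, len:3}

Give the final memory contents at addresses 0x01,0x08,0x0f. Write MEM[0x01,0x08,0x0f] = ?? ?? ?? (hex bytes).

  after D0: wrote 8B at 0x00 = fcd8ff6f6bd2eba0
  after D1: wrote 3B at 0x0e = 689812
  after D2: wrote 4B at 0x00 = d8689812
  after D3: wrote 3B at 0x08 = fcd868
query mem[0x01]=0x68, mem[0x08]=0xfc, mem[0x0f]=0x98

MEM[0x01,0x08,0x0f] = 68 fc 98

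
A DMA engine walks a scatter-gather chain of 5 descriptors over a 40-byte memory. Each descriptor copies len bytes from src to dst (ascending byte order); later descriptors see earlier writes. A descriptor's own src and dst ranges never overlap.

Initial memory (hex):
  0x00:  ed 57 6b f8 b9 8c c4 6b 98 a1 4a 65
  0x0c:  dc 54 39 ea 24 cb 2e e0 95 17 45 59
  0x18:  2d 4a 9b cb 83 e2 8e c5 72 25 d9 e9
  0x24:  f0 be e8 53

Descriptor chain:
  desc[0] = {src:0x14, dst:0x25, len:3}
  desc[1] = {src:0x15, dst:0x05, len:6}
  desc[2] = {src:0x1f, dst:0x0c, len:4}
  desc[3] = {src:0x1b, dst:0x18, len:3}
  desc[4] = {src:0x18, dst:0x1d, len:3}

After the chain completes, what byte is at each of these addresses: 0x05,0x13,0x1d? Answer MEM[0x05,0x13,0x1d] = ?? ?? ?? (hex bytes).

D0: mem[0x25..0x27] <- [95 17 45]
D1: mem[0x05..0x0a] <- [17 45 59 2d 4a 9b]
D2: mem[0x0c..0x0f] <- [c5 72 25 d9]
D3: mem[0x18..0x1a] <- [cb 83 e2]
D4: mem[0x1d..0x1f] <- [cb 83 e2]
query mem[0x05]=0x17, mem[0x13]=0xe0, mem[0x1d]=0xcb

MEM[0x05,0x13,0x1d] = 17 e0 cb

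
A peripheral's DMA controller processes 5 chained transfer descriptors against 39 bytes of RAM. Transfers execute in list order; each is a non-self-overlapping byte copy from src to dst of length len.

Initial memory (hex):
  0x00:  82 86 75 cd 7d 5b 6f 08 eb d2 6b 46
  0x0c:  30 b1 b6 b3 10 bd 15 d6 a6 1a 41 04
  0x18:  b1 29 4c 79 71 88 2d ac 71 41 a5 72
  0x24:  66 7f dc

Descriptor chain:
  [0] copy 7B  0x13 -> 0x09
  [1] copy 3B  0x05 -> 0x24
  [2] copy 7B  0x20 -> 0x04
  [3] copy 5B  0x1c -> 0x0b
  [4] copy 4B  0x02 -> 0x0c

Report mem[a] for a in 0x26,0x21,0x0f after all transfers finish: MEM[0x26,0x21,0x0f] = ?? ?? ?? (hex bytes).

MEM[0x26,0x21,0x0f] = 08 41 41

#0 dst[0x09+7] := {0xd6,0xa6,0x1a,0x41,0x04,0xb1,0x29}
#1 dst[0x24+3] := {0x5b,0x6f,0x08}
#2 dst[0x04+7] := {0x71,0x41,0xa5,0x72,0x5b,0x6f,0x08}
#3 dst[0x0b+5] := {0x71,0x88,0x2d,0xac,0x71}
#4 dst[0x0c+4] := {0x75,0xcd,0x71,0x41}
query mem[0x26]=0x08, mem[0x21]=0x41, mem[0x0f]=0x41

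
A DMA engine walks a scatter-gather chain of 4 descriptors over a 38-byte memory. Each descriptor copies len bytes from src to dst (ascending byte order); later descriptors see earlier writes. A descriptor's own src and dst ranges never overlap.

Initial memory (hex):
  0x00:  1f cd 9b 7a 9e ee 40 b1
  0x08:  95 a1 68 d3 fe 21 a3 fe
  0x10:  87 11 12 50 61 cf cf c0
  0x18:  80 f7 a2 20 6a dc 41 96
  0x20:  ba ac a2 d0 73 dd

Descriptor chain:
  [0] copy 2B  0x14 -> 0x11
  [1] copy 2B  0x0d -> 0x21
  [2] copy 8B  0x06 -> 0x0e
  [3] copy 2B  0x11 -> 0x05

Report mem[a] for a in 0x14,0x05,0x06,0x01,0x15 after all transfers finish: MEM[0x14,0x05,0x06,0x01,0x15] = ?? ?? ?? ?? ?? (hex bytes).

MEM[0x14,0x05,0x06,0x01,0x15] = fe a1 68 cd 21

D0: mem[0x11..0x12] <- [61 cf]
D1: mem[0x21..0x22] <- [21 a3]
D2: mem[0x0e..0x15] <- [40 b1 95 a1 68 d3 fe 21]
D3: mem[0x05..0x06] <- [a1 68]
query mem[0x14]=0xfe, mem[0x05]=0xa1, mem[0x06]=0x68, mem[0x01]=0xcd, mem[0x15]=0x21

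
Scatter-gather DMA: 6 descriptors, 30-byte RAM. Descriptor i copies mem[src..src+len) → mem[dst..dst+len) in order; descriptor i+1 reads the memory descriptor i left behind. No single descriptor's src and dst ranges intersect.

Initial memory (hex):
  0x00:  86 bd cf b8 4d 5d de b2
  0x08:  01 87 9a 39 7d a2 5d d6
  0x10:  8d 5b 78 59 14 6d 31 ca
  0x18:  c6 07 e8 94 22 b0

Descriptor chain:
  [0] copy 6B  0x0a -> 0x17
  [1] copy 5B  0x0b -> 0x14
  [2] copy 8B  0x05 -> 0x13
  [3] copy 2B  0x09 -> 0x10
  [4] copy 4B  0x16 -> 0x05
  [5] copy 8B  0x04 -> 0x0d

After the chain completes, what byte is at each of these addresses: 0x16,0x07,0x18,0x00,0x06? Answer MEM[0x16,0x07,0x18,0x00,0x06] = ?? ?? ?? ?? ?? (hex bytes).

MEM[0x16,0x07,0x18,0x00,0x06] = 01 9a 9a 86 87

D0: mem[0x17..0x1c] <- [9a 39 7d a2 5d d6]
D1: mem[0x14..0x18] <- [39 7d a2 5d d6]
D2: mem[0x13..0x1a] <- [5d de b2 01 87 9a 39 7d]
D3: mem[0x10..0x11] <- [87 9a]
D4: mem[0x05..0x08] <- [01 87 9a 39]
D5: mem[0x0d..0x14] <- [4d 01 87 9a 39 87 9a 39]
query mem[0x16]=0x01, mem[0x07]=0x9a, mem[0x18]=0x9a, mem[0x00]=0x86, mem[0x06]=0x87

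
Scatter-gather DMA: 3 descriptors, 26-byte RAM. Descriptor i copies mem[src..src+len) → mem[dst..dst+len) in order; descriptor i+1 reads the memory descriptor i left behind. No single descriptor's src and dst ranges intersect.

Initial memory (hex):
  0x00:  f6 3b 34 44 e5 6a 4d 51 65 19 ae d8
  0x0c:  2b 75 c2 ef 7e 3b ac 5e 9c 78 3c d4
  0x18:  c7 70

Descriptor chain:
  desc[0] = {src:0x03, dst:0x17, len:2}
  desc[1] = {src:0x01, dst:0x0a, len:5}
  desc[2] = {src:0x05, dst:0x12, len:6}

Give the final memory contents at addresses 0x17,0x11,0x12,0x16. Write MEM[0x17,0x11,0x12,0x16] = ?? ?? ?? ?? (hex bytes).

D0: mem[0x17..0x18] <- [44 e5]
D1: mem[0x0a..0x0e] <- [3b 34 44 e5 6a]
D2: mem[0x12..0x17] <- [6a 4d 51 65 19 3b]
query mem[0x17]=0x3b, mem[0x11]=0x3b, mem[0x12]=0x6a, mem[0x16]=0x19

MEM[0x17,0x11,0x12,0x16] = 3b 3b 6a 19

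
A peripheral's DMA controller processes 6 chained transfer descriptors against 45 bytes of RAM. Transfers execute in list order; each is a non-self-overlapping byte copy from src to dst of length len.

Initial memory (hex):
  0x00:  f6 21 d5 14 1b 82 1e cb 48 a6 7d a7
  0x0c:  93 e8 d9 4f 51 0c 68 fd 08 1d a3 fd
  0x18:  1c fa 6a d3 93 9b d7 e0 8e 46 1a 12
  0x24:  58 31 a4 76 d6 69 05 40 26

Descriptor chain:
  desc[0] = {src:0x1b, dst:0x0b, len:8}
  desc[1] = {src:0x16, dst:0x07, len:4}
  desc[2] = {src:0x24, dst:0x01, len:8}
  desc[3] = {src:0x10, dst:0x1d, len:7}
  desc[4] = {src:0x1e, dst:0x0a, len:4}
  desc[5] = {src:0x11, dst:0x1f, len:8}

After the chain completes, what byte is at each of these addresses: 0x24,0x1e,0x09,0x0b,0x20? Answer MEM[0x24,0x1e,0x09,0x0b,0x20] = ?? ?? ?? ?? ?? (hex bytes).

MEM[0x24,0x1e,0x09,0x0b,0x20] = a3 46 1c 1a 1a

[0] 0x1b->0x0b len=8 : d3 93 9b d7 e0 8e 46 1a
[1] 0x16->0x07 len=4 : a3 fd 1c fa
[2] 0x24->0x01 len=8 : 58 31 a4 76 d6 69 05 40
[3] 0x10->0x1d len=7 : 8e 46 1a fd 08 1d a3
[4] 0x1e->0x0a len=4 : 46 1a fd 08
[5] 0x11->0x1f len=8 : 46 1a fd 08 1d a3 fd 1c
query mem[0x24]=0xa3, mem[0x1e]=0x46, mem[0x09]=0x1c, mem[0x0b]=0x1a, mem[0x20]=0x1a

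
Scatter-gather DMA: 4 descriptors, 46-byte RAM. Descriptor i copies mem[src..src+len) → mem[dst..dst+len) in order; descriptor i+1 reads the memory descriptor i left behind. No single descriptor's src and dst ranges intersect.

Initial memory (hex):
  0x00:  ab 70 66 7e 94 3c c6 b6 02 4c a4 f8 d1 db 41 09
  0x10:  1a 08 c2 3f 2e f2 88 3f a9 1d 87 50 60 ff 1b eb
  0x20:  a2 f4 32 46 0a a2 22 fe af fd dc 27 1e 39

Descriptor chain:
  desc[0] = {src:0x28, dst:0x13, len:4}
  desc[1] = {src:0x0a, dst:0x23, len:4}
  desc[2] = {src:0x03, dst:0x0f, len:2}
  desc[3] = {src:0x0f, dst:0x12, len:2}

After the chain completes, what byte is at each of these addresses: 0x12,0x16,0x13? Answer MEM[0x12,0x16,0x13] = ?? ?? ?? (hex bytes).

#0 dst[0x13+4] := {0xaf,0xfd,0xdc,0x27}
#1 dst[0x23+4] := {0xa4,0xf8,0xd1,0xdb}
#2 dst[0x0f+2] := {0x7e,0x94}
#3 dst[0x12+2] := {0x7e,0x94}
query mem[0x12]=0x7e, mem[0x16]=0x27, mem[0x13]=0x94

MEM[0x12,0x16,0x13] = 7e 27 94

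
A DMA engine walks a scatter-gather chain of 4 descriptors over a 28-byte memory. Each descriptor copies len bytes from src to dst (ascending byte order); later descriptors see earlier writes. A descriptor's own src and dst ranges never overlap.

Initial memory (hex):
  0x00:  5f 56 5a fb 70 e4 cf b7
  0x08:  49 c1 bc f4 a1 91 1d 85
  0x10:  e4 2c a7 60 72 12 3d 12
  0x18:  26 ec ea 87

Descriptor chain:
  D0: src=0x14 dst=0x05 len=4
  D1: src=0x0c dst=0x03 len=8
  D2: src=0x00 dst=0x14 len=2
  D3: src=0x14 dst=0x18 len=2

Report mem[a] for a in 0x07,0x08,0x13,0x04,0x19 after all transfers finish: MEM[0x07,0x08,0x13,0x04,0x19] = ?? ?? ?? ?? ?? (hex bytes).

MEM[0x07,0x08,0x13,0x04,0x19] = e4 2c 60 91 56

[0] 0x14->0x05 len=4 : 72 12 3d 12
[1] 0x0c->0x03 len=8 : a1 91 1d 85 e4 2c a7 60
[2] 0x00->0x14 len=2 : 5f 56
[3] 0x14->0x18 len=2 : 5f 56
query mem[0x07]=0xe4, mem[0x08]=0x2c, mem[0x13]=0x60, mem[0x04]=0x91, mem[0x19]=0x56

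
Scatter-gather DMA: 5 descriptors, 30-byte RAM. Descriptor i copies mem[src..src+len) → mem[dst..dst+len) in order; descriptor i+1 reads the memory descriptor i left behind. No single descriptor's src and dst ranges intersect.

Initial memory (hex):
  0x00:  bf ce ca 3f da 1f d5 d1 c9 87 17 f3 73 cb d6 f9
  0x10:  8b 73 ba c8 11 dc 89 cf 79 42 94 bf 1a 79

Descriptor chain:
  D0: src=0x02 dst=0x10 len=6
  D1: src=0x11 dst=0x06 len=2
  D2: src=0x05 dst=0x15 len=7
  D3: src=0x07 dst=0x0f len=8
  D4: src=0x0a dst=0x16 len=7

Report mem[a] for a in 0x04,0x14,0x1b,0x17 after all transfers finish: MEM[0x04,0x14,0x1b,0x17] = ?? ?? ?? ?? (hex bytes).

MEM[0x04,0x14,0x1b,0x17] = da 73 da f3

  after D0: wrote 6B at 0x10 = ca3fda1fd5d1
  after D1: wrote 2B at 0x06 = 3fda
  after D2: wrote 7B at 0x15 = 1f3fdac98717f3
  after D3: wrote 8B at 0x0f = dac98717f373cbd6
  after D4: wrote 7B at 0x16 = 17f373cbd6dac9
query mem[0x04]=0xda, mem[0x14]=0x73, mem[0x1b]=0xda, mem[0x17]=0xf3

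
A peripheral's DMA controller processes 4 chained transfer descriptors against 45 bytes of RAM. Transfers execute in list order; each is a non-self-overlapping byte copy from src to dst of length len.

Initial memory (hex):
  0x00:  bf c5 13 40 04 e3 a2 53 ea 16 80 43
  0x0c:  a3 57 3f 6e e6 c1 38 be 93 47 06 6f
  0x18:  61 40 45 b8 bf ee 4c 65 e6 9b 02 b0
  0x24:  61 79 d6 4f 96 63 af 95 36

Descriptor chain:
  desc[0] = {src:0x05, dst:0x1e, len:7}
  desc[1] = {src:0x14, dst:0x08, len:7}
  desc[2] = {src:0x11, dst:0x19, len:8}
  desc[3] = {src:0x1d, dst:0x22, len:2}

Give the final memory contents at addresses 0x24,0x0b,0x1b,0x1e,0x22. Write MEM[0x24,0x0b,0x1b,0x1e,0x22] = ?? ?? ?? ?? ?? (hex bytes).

D0: mem[0x1e..0x24] <- [e3 a2 53 ea 16 80 43]
D1: mem[0x08..0x0e] <- [93 47 06 6f 61 40 45]
D2: mem[0x19..0x20] <- [c1 38 be 93 47 06 6f 61]
D3: mem[0x22..0x23] <- [47 06]
query mem[0x24]=0x43, mem[0x0b]=0x6f, mem[0x1b]=0xbe, mem[0x1e]=0x06, mem[0x22]=0x47

MEM[0x24,0x0b,0x1b,0x1e,0x22] = 43 6f be 06 47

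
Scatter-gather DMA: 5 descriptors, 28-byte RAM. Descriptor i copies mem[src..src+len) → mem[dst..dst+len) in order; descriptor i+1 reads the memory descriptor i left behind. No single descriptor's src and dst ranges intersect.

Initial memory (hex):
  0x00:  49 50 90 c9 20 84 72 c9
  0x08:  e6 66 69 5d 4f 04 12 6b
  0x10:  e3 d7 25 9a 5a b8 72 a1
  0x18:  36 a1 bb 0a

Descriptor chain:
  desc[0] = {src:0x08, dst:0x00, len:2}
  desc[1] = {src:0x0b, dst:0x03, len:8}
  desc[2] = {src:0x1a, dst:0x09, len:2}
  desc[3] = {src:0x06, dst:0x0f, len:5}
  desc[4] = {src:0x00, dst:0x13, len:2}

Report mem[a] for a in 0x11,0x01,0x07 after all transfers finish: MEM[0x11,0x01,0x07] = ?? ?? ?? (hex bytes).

MEM[0x11,0x01,0x07] = e3 66 6b

D0: mem[0x00..0x01] <- [e6 66]
D1: mem[0x03..0x0a] <- [5d 4f 04 12 6b e3 d7 25]
D2: mem[0x09..0x0a] <- [bb 0a]
D3: mem[0x0f..0x13] <- [12 6b e3 bb 0a]
D4: mem[0x13..0x14] <- [e6 66]
query mem[0x11]=0xe3, mem[0x01]=0x66, mem[0x07]=0x6b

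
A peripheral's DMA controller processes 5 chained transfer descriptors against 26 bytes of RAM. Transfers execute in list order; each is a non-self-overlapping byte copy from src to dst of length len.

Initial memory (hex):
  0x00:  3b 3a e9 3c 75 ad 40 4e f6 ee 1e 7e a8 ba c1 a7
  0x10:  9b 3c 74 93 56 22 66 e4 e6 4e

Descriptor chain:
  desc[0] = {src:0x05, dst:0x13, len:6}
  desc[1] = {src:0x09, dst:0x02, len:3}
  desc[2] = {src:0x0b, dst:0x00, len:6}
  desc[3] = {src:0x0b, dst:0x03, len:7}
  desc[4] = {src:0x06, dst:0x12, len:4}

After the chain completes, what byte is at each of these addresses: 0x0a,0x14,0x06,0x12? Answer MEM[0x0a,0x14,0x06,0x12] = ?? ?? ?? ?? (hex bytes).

  after D0: wrote 6B at 0x13 = ad404ef6ee1e
  after D1: wrote 3B at 0x02 = ee1e7e
  after D2: wrote 6B at 0x00 = 7ea8bac1a79b
  after D3: wrote 7B at 0x03 = 7ea8bac1a79b3c
  after D4: wrote 4B at 0x12 = c1a79b3c
query mem[0x0a]=0x1e, mem[0x14]=0x9b, mem[0x06]=0xc1, mem[0x12]=0xc1

MEM[0x0a,0x14,0x06,0x12] = 1e 9b c1 c1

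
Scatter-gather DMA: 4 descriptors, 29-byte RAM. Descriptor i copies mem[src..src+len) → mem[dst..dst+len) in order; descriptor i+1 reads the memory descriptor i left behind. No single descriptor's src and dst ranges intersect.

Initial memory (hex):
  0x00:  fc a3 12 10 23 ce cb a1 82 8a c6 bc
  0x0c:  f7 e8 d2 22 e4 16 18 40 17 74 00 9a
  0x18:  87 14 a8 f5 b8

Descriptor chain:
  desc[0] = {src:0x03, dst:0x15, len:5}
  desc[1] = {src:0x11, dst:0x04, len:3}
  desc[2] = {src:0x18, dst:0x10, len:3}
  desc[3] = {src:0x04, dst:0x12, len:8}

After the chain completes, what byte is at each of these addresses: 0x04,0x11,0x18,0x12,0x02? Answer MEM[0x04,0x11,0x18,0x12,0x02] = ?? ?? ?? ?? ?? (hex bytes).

MEM[0x04,0x11,0x18,0x12,0x02] = 16 a1 c6 16 12

#0 dst[0x15+5] := {0x10,0x23,0xce,0xcb,0xa1}
#1 dst[0x04+3] := {0x16,0x18,0x40}
#2 dst[0x10+3] := {0xcb,0xa1,0xa8}
#3 dst[0x12+8] := {0x16,0x18,0x40,0xa1,0x82,0x8a,0xc6,0xbc}
query mem[0x04]=0x16, mem[0x11]=0xa1, mem[0x18]=0xc6, mem[0x12]=0x16, mem[0x02]=0x12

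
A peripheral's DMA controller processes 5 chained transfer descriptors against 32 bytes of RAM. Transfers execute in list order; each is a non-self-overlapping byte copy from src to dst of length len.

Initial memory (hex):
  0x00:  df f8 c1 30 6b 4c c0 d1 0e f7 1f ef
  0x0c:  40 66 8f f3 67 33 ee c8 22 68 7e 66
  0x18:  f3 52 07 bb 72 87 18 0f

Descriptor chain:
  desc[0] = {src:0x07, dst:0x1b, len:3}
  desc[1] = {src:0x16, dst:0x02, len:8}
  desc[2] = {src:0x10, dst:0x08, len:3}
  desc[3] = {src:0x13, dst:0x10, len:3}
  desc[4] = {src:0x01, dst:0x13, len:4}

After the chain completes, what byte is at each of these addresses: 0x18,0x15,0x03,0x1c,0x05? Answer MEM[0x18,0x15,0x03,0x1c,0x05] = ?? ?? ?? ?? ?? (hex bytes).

MEM[0x18,0x15,0x03,0x1c,0x05] = f3 66 66 0e 52

D0: mem[0x1b..0x1d] <- [d1 0e f7]
D1: mem[0x02..0x09] <- [7e 66 f3 52 07 d1 0e f7]
D2: mem[0x08..0x0a] <- [67 33 ee]
D3: mem[0x10..0x12] <- [c8 22 68]
D4: mem[0x13..0x16] <- [f8 7e 66 f3]
query mem[0x18]=0xf3, mem[0x15]=0x66, mem[0x03]=0x66, mem[0x1c]=0x0e, mem[0x05]=0x52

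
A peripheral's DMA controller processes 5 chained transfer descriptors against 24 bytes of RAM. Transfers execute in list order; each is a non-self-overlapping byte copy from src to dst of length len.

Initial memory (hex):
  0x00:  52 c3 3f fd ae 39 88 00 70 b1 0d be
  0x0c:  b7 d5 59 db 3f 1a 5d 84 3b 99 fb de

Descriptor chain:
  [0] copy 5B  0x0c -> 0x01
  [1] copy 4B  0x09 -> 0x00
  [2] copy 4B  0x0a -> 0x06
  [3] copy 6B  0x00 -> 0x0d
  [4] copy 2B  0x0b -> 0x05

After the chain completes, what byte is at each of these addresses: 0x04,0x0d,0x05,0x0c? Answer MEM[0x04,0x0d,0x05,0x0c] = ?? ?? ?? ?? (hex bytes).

D0: mem[0x01..0x05] <- [b7 d5 59 db 3f]
D1: mem[0x00..0x03] <- [b1 0d be b7]
D2: mem[0x06..0x09] <- [0d be b7 d5]
D3: mem[0x0d..0x12] <- [b1 0d be b7 db 3f]
D4: mem[0x05..0x06] <- [be b7]
query mem[0x04]=0xdb, mem[0x0d]=0xb1, mem[0x05]=0xbe, mem[0x0c]=0xb7

MEM[0x04,0x0d,0x05,0x0c] = db b1 be b7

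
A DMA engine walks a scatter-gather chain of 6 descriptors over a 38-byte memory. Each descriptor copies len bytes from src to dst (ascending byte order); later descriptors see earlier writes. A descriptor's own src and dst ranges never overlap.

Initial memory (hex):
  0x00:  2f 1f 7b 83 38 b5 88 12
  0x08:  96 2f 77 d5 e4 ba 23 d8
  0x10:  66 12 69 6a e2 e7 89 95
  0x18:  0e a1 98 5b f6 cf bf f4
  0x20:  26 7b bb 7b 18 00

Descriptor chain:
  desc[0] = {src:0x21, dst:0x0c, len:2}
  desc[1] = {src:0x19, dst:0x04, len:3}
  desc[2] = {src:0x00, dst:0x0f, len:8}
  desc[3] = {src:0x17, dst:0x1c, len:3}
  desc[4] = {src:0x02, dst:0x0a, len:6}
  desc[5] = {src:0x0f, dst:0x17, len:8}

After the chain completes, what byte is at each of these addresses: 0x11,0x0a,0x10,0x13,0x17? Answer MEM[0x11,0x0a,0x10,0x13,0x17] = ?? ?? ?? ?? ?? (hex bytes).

#0 dst[0x0c+2] := {0x7b,0xbb}
#1 dst[0x04+3] := {0xa1,0x98,0x5b}
#2 dst[0x0f+8] := {0x2f,0x1f,0x7b,0x83,0xa1,0x98,0x5b,0x12}
#3 dst[0x1c+3] := {0x95,0x0e,0xa1}
#4 dst[0x0a+6] := {0x7b,0x83,0xa1,0x98,0x5b,0x12}
#5 dst[0x17+8] := {0x12,0x1f,0x7b,0x83,0xa1,0x98,0x5b,0x12}
query mem[0x11]=0x7b, mem[0x0a]=0x7b, mem[0x10]=0x1f, mem[0x13]=0xa1, mem[0x17]=0x12

MEM[0x11,0x0a,0x10,0x13,0x17] = 7b 7b 1f a1 12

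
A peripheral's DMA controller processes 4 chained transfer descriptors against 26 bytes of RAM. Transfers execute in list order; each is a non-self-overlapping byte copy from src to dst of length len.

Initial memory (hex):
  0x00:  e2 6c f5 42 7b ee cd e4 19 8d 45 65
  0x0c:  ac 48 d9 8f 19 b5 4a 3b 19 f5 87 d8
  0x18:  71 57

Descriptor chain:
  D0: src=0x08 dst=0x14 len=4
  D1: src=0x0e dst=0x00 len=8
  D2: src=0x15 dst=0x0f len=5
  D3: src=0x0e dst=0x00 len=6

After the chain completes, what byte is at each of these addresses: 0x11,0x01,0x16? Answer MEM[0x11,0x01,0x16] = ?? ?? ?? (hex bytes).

  after D0: wrote 4B at 0x14 = 198d4565
  after D1: wrote 8B at 0x00 = d98f19b54a3b198d
  after D2: wrote 5B at 0x0f = 8d45657157
  after D3: wrote 6B at 0x00 = d98d45657157
query mem[0x11]=0x65, mem[0x01]=0x8d, mem[0x16]=0x45

MEM[0x11,0x01,0x16] = 65 8d 45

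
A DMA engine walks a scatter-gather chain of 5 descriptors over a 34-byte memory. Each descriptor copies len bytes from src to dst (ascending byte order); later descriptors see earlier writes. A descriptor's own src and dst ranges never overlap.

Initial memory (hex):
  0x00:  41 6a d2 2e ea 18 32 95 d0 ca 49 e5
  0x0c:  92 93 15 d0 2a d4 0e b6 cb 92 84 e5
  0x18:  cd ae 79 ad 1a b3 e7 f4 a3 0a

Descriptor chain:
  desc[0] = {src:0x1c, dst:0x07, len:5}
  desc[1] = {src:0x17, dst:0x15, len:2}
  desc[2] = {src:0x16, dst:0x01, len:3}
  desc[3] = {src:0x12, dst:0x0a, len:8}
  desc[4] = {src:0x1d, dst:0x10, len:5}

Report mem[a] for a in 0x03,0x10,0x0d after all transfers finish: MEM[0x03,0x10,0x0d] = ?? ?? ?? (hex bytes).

MEM[0x03,0x10,0x0d] = cd b3 e5

[0] 0x1c->0x07 len=5 : 1a b3 e7 f4 a3
[1] 0x17->0x15 len=2 : e5 cd
[2] 0x16->0x01 len=3 : cd e5 cd
[3] 0x12->0x0a len=8 : 0e b6 cb e5 cd e5 cd ae
[4] 0x1d->0x10 len=5 : b3 e7 f4 a3 0a
query mem[0x03]=0xcd, mem[0x10]=0xb3, mem[0x0d]=0xe5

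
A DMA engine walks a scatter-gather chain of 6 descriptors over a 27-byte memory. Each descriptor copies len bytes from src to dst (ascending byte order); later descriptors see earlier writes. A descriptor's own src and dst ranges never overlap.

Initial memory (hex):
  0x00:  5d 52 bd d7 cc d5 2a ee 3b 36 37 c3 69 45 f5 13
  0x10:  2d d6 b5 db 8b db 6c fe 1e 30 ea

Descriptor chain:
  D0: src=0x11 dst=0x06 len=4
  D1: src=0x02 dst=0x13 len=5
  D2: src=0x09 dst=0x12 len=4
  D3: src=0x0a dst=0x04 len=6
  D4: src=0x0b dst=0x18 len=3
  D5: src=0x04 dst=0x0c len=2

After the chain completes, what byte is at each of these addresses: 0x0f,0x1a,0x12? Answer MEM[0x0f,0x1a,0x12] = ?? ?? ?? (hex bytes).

  after D0: wrote 4B at 0x06 = d6b5db8b
  after D1: wrote 5B at 0x13 = bdd7ccd5d6
  after D2: wrote 4B at 0x12 = 8b37c369
  after D3: wrote 6B at 0x04 = 37c36945f513
  after D4: wrote 3B at 0x18 = c36945
  after D5: wrote 2B at 0x0c = 37c3
query mem[0x0f]=0x13, mem[0x1a]=0x45, mem[0x12]=0x8b

MEM[0x0f,0x1a,0x12] = 13 45 8b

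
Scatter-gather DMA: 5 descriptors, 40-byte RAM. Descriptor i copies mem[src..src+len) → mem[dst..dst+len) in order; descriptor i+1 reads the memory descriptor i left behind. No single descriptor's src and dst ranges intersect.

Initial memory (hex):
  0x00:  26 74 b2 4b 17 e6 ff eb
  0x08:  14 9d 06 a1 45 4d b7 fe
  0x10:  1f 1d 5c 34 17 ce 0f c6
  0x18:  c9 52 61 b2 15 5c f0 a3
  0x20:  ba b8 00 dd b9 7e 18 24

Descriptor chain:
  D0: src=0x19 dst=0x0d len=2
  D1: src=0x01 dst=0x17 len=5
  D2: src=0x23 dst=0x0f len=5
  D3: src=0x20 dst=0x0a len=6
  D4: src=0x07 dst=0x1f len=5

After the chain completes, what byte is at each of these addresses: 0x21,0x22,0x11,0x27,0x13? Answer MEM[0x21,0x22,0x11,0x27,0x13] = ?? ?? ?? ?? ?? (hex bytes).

MEM[0x21,0x22,0x11,0x27,0x13] = 9d ba 7e 24 24

#0 dst[0x0d+2] := {0x52,0x61}
#1 dst[0x17+5] := {0x74,0xb2,0x4b,0x17,0xe6}
#2 dst[0x0f+5] := {0xdd,0xb9,0x7e,0x18,0x24}
#3 dst[0x0a+6] := {0xba,0xb8,0x00,0xdd,0xb9,0x7e}
#4 dst[0x1f+5] := {0xeb,0x14,0x9d,0xba,0xb8}
query mem[0x21]=0x9d, mem[0x22]=0xba, mem[0x11]=0x7e, mem[0x27]=0x24, mem[0x13]=0x24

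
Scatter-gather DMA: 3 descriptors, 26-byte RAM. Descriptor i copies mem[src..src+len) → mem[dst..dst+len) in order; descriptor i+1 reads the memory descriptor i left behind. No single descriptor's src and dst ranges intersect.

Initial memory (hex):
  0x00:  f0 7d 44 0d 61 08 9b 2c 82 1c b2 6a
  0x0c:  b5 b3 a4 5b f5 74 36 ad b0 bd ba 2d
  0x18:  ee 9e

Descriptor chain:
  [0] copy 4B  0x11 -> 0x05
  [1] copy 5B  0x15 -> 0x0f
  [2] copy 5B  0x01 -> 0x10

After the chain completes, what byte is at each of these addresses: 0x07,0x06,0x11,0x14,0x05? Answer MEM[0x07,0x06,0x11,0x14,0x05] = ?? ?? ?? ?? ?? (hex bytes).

D0: mem[0x05..0x08] <- [74 36 ad b0]
D1: mem[0x0f..0x13] <- [bd ba 2d ee 9e]
D2: mem[0x10..0x14] <- [7d 44 0d 61 74]
query mem[0x07]=0xad, mem[0x06]=0x36, mem[0x11]=0x44, mem[0x14]=0x74, mem[0x05]=0x74

MEM[0x07,0x06,0x11,0x14,0x05] = ad 36 44 74 74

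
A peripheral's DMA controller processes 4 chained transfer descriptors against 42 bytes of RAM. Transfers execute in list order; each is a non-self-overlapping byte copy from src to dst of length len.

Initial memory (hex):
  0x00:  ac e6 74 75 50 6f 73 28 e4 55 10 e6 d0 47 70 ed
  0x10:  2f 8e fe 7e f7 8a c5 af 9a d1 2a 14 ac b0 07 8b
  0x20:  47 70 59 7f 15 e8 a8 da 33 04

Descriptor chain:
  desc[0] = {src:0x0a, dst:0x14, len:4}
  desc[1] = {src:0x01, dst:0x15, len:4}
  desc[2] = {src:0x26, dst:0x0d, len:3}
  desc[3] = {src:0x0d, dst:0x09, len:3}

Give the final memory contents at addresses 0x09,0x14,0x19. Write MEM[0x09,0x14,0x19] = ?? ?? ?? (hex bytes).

[0] 0x0a->0x14 len=4 : 10 e6 d0 47
[1] 0x01->0x15 len=4 : e6 74 75 50
[2] 0x26->0x0d len=3 : a8 da 33
[3] 0x0d->0x09 len=3 : a8 da 33
query mem[0x09]=0xa8, mem[0x14]=0x10, mem[0x19]=0xd1

MEM[0x09,0x14,0x19] = a8 10 d1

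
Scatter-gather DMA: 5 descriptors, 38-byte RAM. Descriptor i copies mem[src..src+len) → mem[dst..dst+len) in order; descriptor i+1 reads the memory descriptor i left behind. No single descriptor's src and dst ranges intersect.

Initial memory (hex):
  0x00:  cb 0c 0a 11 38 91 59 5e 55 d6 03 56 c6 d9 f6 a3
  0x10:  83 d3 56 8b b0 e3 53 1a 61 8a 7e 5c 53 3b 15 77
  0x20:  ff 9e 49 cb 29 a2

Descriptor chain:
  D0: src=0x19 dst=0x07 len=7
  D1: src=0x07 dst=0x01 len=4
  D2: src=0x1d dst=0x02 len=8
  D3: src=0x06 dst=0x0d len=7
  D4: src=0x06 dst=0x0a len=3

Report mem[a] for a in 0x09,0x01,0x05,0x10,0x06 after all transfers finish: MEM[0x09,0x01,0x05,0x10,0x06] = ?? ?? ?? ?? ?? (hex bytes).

MEM[0x09,0x01,0x05,0x10,0x06] = 29 8a ff 29 9e

[0] 0x19->0x07 len=7 : 8a 7e 5c 53 3b 15 77
[1] 0x07->0x01 len=4 : 8a 7e 5c 53
[2] 0x1d->0x02 len=8 : 3b 15 77 ff 9e 49 cb 29
[3] 0x06->0x0d len=7 : 9e 49 cb 29 53 3b 15
[4] 0x06->0x0a len=3 : 9e 49 cb
query mem[0x09]=0x29, mem[0x01]=0x8a, mem[0x05]=0xff, mem[0x10]=0x29, mem[0x06]=0x9e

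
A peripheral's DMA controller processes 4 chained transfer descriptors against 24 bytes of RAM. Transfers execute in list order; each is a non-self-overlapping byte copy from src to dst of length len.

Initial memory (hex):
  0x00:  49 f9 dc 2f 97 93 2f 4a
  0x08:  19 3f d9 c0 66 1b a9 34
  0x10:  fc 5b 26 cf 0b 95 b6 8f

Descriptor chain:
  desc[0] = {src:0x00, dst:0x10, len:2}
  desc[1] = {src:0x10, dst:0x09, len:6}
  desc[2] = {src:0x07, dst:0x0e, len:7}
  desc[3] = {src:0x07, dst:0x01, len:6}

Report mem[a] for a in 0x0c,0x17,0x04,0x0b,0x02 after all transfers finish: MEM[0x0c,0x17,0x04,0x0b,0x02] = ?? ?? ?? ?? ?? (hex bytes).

#0 dst[0x10+2] := {0x49,0xf9}
#1 dst[0x09+6] := {0x49,0xf9,0x26,0xcf,0x0b,0x95}
#2 dst[0x0e+7] := {0x4a,0x19,0x49,0xf9,0x26,0xcf,0x0b}
#3 dst[0x01+6] := {0x4a,0x19,0x49,0xf9,0x26,0xcf}
query mem[0x0c]=0xcf, mem[0x17]=0x8f, mem[0x04]=0xf9, mem[0x0b]=0x26, mem[0x02]=0x19

MEM[0x0c,0x17,0x04,0x0b,0x02] = cf 8f f9 26 19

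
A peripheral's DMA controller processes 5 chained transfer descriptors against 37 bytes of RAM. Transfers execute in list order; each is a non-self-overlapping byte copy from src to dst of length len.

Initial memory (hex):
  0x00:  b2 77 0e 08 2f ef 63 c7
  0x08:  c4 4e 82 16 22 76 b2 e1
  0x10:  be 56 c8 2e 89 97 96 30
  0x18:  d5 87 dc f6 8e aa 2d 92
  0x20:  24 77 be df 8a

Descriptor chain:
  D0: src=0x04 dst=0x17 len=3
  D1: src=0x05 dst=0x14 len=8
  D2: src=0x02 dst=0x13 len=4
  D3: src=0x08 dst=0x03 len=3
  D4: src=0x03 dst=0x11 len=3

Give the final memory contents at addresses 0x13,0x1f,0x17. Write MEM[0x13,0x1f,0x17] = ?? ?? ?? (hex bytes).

#0 dst[0x17+3] := {0x2f,0xef,0x63}
#1 dst[0x14+8] := {0xef,0x63,0xc7,0xc4,0x4e,0x82,0x16,0x22}
#2 dst[0x13+4] := {0x0e,0x08,0x2f,0xef}
#3 dst[0x03+3] := {0xc4,0x4e,0x82}
#4 dst[0x11+3] := {0xc4,0x4e,0x82}
query mem[0x13]=0x82, mem[0x1f]=0x92, mem[0x17]=0xc4

MEM[0x13,0x1f,0x17] = 82 92 c4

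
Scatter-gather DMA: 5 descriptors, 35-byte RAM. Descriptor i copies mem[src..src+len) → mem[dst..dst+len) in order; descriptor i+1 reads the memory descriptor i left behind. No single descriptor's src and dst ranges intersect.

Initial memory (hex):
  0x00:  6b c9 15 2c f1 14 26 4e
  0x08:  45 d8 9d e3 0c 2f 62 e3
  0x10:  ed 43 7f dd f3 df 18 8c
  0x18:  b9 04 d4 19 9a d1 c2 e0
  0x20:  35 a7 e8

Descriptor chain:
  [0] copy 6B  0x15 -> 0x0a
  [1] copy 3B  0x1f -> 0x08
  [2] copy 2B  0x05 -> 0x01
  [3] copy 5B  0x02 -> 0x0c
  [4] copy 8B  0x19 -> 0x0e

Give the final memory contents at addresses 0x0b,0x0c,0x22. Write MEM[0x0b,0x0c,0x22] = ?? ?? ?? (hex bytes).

  after D0: wrote 6B at 0x0a = df188cb904d4
  after D1: wrote 3B at 0x08 = e035a7
  after D2: wrote 2B at 0x01 = 1426
  after D3: wrote 5B at 0x0c = 262cf11426
  after D4: wrote 8B at 0x0e = 04d4199ad1c2e035
query mem[0x0b]=0x18, mem[0x0c]=0x26, mem[0x22]=0xe8

MEM[0x0b,0x0c,0x22] = 18 26 e8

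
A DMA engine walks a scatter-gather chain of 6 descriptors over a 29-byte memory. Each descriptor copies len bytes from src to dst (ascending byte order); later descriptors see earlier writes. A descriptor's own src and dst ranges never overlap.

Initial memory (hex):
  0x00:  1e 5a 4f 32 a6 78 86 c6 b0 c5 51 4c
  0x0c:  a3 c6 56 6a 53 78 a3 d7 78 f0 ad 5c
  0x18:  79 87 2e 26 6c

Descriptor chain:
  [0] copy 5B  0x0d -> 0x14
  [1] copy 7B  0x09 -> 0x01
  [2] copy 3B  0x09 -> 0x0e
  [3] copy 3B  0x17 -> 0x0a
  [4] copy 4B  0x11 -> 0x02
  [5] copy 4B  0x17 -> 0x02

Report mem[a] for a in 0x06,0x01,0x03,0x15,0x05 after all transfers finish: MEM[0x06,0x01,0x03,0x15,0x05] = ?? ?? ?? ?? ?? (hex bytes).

MEM[0x06,0x01,0x03,0x15,0x05] = 56 c5 78 56 2e

D0: mem[0x14..0x18] <- [c6 56 6a 53 78]
D1: mem[0x01..0x07] <- [c5 51 4c a3 c6 56 6a]
D2: mem[0x0e..0x10] <- [c5 51 4c]
D3: mem[0x0a..0x0c] <- [53 78 87]
D4: mem[0x02..0x05] <- [78 a3 d7 c6]
D5: mem[0x02..0x05] <- [53 78 87 2e]
query mem[0x06]=0x56, mem[0x01]=0xc5, mem[0x03]=0x78, mem[0x15]=0x56, mem[0x05]=0x2e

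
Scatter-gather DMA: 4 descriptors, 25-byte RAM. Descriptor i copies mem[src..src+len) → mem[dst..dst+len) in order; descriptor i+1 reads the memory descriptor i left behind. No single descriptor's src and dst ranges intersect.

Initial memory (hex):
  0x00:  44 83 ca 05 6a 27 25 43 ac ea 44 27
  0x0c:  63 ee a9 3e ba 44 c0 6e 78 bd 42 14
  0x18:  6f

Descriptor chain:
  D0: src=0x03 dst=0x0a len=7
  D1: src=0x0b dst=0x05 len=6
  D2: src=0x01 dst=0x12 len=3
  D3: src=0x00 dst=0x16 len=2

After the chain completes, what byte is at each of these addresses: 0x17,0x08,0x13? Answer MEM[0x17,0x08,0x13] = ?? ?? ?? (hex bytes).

MEM[0x17,0x08,0x13] = 83 43 ca

  after D0: wrote 7B at 0x0a = 056a272543acea
  after D1: wrote 6B at 0x05 = 6a272543acea
  after D2: wrote 3B at 0x12 = 83ca05
  after D3: wrote 2B at 0x16 = 4483
query mem[0x17]=0x83, mem[0x08]=0x43, mem[0x13]=0xca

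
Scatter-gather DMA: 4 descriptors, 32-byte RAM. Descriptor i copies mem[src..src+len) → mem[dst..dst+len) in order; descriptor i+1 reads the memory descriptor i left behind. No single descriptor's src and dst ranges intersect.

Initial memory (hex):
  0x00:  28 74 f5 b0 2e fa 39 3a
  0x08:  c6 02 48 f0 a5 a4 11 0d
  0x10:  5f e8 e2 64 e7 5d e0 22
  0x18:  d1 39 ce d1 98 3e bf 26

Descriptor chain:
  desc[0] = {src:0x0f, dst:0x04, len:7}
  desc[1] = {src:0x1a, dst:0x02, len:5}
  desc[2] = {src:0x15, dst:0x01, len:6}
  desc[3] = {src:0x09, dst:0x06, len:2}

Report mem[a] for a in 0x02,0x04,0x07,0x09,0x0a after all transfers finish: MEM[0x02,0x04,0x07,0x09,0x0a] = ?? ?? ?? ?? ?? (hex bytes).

MEM[0x02,0x04,0x07,0x09,0x0a] = e0 d1 5d e7 5d

  after D0: wrote 7B at 0x04 = 0d5fe8e264e75d
  after D1: wrote 5B at 0x02 = ced1983ebf
  after D2: wrote 6B at 0x01 = 5de022d139ce
  after D3: wrote 2B at 0x06 = e75d
query mem[0x02]=0xe0, mem[0x04]=0xd1, mem[0x07]=0x5d, mem[0x09]=0xe7, mem[0x0a]=0x5d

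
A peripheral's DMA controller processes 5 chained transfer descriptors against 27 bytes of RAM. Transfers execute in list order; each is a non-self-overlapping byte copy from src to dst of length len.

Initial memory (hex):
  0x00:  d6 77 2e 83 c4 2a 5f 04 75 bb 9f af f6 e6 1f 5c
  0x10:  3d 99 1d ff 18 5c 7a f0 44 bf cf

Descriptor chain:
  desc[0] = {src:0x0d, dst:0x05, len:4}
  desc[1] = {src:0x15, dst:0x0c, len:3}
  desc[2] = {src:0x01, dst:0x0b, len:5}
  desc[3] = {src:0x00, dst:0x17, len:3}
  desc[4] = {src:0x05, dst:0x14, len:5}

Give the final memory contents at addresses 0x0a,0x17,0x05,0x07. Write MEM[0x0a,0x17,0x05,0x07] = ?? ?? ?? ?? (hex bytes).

MEM[0x0a,0x17,0x05,0x07] = 9f 3d e6 5c

  after D0: wrote 4B at 0x05 = e61f5c3d
  after D1: wrote 3B at 0x0c = 5c7af0
  after D2: wrote 5B at 0x0b = 772e83c4e6
  after D3: wrote 3B at 0x17 = d6772e
  after D4: wrote 5B at 0x14 = e61f5c3dbb
query mem[0x0a]=0x9f, mem[0x17]=0x3d, mem[0x05]=0xe6, mem[0x07]=0x5c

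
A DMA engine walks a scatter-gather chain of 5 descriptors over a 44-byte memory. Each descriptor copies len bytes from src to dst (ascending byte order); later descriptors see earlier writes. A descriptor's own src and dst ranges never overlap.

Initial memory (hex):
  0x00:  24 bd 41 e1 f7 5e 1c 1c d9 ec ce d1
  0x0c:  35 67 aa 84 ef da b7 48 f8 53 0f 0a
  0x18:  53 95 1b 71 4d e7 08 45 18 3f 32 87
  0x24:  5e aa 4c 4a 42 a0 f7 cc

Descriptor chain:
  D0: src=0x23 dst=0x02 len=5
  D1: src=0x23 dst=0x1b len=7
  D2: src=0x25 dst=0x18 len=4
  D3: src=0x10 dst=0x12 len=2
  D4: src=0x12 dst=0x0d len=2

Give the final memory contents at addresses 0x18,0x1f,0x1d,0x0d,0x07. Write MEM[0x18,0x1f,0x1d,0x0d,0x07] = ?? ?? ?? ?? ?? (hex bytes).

D0: mem[0x02..0x06] <- [87 5e aa 4c 4a]
D1: mem[0x1b..0x21] <- [87 5e aa 4c 4a 42 a0]
D2: mem[0x18..0x1b] <- [aa 4c 4a 42]
D3: mem[0x12..0x13] <- [ef da]
D4: mem[0x0d..0x0e] <- [ef da]
query mem[0x18]=0xaa, mem[0x1f]=0x4a, mem[0x1d]=0xaa, mem[0x0d]=0xef, mem[0x07]=0x1c

MEM[0x18,0x1f,0x1d,0x0d,0x07] = aa 4a aa ef 1c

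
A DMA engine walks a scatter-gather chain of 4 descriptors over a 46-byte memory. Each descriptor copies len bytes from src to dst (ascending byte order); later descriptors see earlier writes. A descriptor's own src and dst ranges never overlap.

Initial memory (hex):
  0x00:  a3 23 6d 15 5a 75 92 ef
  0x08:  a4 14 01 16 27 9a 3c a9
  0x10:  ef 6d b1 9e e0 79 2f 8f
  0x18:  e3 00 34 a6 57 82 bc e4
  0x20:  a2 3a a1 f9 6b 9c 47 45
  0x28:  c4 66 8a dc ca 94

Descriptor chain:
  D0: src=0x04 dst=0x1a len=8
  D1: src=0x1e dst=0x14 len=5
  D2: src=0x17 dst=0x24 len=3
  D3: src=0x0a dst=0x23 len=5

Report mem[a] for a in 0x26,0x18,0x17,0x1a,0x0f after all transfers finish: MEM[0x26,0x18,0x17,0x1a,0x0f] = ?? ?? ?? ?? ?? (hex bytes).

[0] 0x04->0x1a len=8 : 5a 75 92 ef a4 14 01 16
[1] 0x1e->0x14 len=5 : a4 14 01 16 a1
[2] 0x17->0x24 len=3 : 16 a1 00
[3] 0x0a->0x23 len=5 : 01 16 27 9a 3c
query mem[0x26]=0x9a, mem[0x18]=0xa1, mem[0x17]=0x16, mem[0x1a]=0x5a, mem[0x0f]=0xa9

MEM[0x26,0x18,0x17,0x1a,0x0f] = 9a a1 16 5a a9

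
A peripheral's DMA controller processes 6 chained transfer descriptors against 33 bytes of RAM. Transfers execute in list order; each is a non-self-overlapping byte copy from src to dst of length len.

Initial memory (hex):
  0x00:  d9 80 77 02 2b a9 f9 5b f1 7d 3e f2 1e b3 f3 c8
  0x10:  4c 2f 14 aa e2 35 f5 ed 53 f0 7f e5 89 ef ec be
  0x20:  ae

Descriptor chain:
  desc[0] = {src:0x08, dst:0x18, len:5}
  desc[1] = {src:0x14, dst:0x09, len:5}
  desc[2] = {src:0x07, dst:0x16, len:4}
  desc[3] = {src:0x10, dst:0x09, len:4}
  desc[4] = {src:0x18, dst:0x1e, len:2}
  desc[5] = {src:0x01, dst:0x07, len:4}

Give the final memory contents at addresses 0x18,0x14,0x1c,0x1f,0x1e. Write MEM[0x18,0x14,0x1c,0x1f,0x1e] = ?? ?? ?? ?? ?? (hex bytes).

[0] 0x08->0x18 len=5 : f1 7d 3e f2 1e
[1] 0x14->0x09 len=5 : e2 35 f5 ed f1
[2] 0x07->0x16 len=4 : 5b f1 e2 35
[3] 0x10->0x09 len=4 : 4c 2f 14 aa
[4] 0x18->0x1e len=2 : e2 35
[5] 0x01->0x07 len=4 : 80 77 02 2b
query mem[0x18]=0xe2, mem[0x14]=0xe2, mem[0x1c]=0x1e, mem[0x1f]=0x35, mem[0x1e]=0xe2

MEM[0x18,0x14,0x1c,0x1f,0x1e] = e2 e2 1e 35 e2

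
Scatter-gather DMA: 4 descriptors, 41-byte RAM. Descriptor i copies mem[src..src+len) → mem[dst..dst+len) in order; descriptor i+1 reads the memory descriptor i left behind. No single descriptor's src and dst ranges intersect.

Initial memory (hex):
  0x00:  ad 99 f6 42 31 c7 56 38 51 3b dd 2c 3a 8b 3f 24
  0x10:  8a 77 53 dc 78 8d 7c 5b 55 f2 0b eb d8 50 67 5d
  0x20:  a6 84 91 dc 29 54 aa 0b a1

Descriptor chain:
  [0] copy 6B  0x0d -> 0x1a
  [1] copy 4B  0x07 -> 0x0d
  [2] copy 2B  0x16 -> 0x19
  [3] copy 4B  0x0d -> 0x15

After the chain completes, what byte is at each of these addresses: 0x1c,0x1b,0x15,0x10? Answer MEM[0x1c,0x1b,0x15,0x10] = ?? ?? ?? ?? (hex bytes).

MEM[0x1c,0x1b,0x15,0x10] = 24 3f 38 dd

[0] 0x0d->0x1a len=6 : 8b 3f 24 8a 77 53
[1] 0x07->0x0d len=4 : 38 51 3b dd
[2] 0x16->0x19 len=2 : 7c 5b
[3] 0x0d->0x15 len=4 : 38 51 3b dd
query mem[0x1c]=0x24, mem[0x1b]=0x3f, mem[0x15]=0x38, mem[0x10]=0xdd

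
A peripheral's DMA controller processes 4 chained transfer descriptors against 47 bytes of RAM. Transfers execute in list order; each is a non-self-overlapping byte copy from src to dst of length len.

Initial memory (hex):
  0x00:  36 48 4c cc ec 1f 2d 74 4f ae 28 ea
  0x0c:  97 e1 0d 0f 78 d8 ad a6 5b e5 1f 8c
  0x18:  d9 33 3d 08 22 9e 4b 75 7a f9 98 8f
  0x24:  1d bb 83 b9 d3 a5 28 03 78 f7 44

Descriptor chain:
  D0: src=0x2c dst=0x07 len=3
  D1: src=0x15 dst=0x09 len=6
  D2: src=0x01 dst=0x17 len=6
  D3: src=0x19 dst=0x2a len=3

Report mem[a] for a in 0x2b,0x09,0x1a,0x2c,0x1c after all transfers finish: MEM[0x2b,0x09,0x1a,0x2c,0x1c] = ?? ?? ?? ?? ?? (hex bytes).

MEM[0x2b,0x09,0x1a,0x2c,0x1c] = ec e5 ec 1f 2d

D0: mem[0x07..0x09] <- [78 f7 44]
D1: mem[0x09..0x0e] <- [e5 1f 8c d9 33 3d]
D2: mem[0x17..0x1c] <- [48 4c cc ec 1f 2d]
D3: mem[0x2a..0x2c] <- [cc ec 1f]
query mem[0x2b]=0xec, mem[0x09]=0xe5, mem[0x1a]=0xec, mem[0x2c]=0x1f, mem[0x1c]=0x2d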